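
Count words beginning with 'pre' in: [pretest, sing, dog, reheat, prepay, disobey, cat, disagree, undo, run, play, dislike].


Checking each word for prefix 'pre':
  'pretest' -> YES, starts with 'pre' (count: 1)
  'sing' -> no (count: 1)
  'dog' -> no (count: 1)
  'reheat' -> no (count: 1)
  'prepay' -> YES, starts with 'pre' (count: 2)
  'disobey' -> no (count: 2)
  'cat' -> no (count: 2)
  'disagree' -> no (count: 2)
  'undo' -> no (count: 2)
  'run' -> no (count: 2)
  'play' -> no (count: 2)
  'dislike' -> no (count: 2)
Total with prefix 'pre': 2

2


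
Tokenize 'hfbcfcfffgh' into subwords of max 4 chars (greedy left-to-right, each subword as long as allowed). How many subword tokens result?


'hfbcfcfffgh' has 11 characters.
Chunking with max size 4:
  Chunk 1: 'hfbc' (positions 0-3)
  Chunk 2: 'fcff' (positions 4-7)
  Chunk 3: 'fgh' (positions 8-10)
Total chunks: ceil(11 / 4) = 3

3


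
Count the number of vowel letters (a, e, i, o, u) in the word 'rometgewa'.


Scanning each character of 'rometgewa':
  Position 1: 'r' -> consonant (running count: 0)
  Position 2: 'o' -> vowel (running count: 1)
  Position 3: 'm' -> consonant (running count: 1)
  Position 4: 'e' -> vowel (running count: 2)
  Position 5: 't' -> consonant (running count: 2)
  Position 6: 'g' -> consonant (running count: 2)
  Position 7: 'e' -> vowel (running count: 3)
  Position 8: 'w' -> consonant (running count: 3)
  Position 9: 'a' -> vowel (running count: 4)
Total vowels: 4

4


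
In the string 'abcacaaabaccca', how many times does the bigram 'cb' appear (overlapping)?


Scanning 'abcacaaabaccca' for bigram 'cb':
  Position 0: 'ab' -> no
  Position 1: 'bc' -> no
  Position 2: 'ca' -> no
  Position 3: 'ac' -> no
  Position 4: 'ca' -> no
  Position 5: 'aa' -> no
  Position 6: 'aa' -> no
  Position 7: 'ab' -> no
  Position 8: 'ba' -> no
  Position 9: 'ac' -> no
  Position 10: 'cc' -> no
  Position 11: 'cc' -> no
  Position 12: 'ca' -> no
Total matches: 0

0


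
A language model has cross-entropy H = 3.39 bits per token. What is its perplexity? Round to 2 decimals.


Perplexity formula: PP = 2^H
H = 3.39
PP = 2^3.39
Decompose: 2^3.39 = 2^3 * 2^0.39
2^3 = 8, 2^0.39 ~ 1.3103934
PP ~ 8 * 1.3103934 = 10.4831472
Rounded to 2 decimals: 10.48

10.48


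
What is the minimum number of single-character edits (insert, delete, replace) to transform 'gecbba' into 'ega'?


Building DP table for s1='gecbba' (len 6) and s2='ega' (len 3):
       e  g  a
    0  1  2  3
  g 1  1  1  2
  e 2  1  2  2
  c 3  2  2  3
  b 4  3  3  3
  b 5  4  4  4
  a 6  5  5  4
Edit distance = dp[6][3] = 4

4


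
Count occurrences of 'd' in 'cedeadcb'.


Scanning 'cedeadcb' for 'd':
  Position 2: 'd' -> MATCH (count: 1)
  Position 5: 'd' -> MATCH (count: 2)
Total occurrences of 'd': 2

2


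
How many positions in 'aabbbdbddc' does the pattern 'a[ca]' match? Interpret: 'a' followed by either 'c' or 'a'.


Pattern: a[ca] means 'a' followed by either 'c' or 'a'.
Scanning 'aabbbdbddc' position-by-position:
  Pos 0: window 'aa' -> MATCH
  Pos 1: window 'ab' -> no
  Pos 2: window 'bb' -> no
  Pos 3: window 'bb' -> no
  Pos 4: window 'bd' -> no
  Pos 5: window 'db' -> no
  Pos 6: window 'bd' -> no
  Pos 7: window 'dd' -> no
  Pos 8: window 'dc' -> no
  Pos 9: window 'c' -> no
Total matches: 1

1


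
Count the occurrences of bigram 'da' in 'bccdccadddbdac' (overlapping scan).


Scanning 'bccdccadddbdac' for bigram 'da':
  Position 0: 'bc' -> no
  Position 1: 'cc' -> no
  Position 2: 'cd' -> no
  Position 3: 'dc' -> no
  Position 4: 'cc' -> no
  Position 5: 'ca' -> no
  Position 6: 'ad' -> no
  Position 7: 'dd' -> no
  Position 8: 'dd' -> no
  Position 9: 'db' -> no
  Position 10: 'bd' -> no
  Position 11: 'da' -> MATCH
  Position 12: 'ac' -> no
Total matches: 1

1


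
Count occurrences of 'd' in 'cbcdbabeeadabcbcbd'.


Scanning 'cbcdbabeeadabcbcbd' for 'd':
  Position 3: 'd' -> MATCH (count: 1)
  Position 10: 'd' -> MATCH (count: 2)
  Position 17: 'd' -> MATCH (count: 3)
Total occurrences of 'd': 3

3


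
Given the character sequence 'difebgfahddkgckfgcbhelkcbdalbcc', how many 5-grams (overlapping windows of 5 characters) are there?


String 'difebgfahddkgckfgcbhelkcbdalbcc' has length L = 31.
Number of overlapping n-grams = L - n + 1
Substituting: 31 - 5 + 1 = 27

27


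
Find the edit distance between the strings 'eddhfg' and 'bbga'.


Building DP table for s1='eddhfg' (len 6) and s2='bbga' (len 4):
       b  b  g  a
    0  1  2  3  4
  e 1  1  2  3  4
  d 2  2  2  3  4
  d 3  3  3  3  4
  h 4  4  4  4  4
  f 5  5  5  5  5
  g 6  6  6  5  6
Edit distance = dp[6][4] = 6

6


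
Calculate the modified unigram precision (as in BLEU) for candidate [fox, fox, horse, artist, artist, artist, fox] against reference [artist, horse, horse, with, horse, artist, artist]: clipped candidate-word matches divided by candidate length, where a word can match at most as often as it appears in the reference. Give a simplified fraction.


Reference word counts: {'artist': 3, 'horse': 3, 'with': 1}
Checking each candidate word (with clipping):
  'fox' -> not in reference -> no match (matches: 0)
  'fox' -> not in reference -> no match (matches: 0)
  'horse' -> in reference (ref count 3, used 1/3) -> match (matches: 1)
  'artist' -> in reference (ref count 3, used 1/3) -> match (matches: 2)
  'artist' -> in reference (ref count 3, used 2/3) -> match (matches: 3)
  'artist' -> in reference (ref count 3, used 3/3) -> match (matches: 4)
  'fox' -> not in reference -> no match (matches: 4)
Clipped matches: 4, Candidate length: 7
Precision = 4/7

4/7


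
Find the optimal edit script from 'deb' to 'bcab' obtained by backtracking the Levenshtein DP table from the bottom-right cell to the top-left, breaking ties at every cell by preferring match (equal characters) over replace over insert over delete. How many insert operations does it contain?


Edit distance = 3. Backtracking from cell (3, 4) with preference match > replace > insert > delete,
then listing the resulting alignment 'deb' -> 'bcab' left to right:
  Step 1: insert 'b' [insertion #1]
  Step 2: replace d->c
  Step 3: replace e->a
  Step 4: keep 'b'
Total insertions: 1

1


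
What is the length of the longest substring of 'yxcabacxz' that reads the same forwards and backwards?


Scanning 'yxcabacxz' for palindromic substrings.
Substring at positions 1-7: 'xcabacx'.
Check: reverse('xcabacx') = 'xcabacx' -> palindrome confirmed.
Neighbouring characters ('y' / 'z') break symmetry, so it cannot extend further.
No longer palindromic substring exists; longest length = 7

7


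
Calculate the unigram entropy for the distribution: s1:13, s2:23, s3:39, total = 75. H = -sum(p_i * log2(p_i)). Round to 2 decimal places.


Computing entropy H = -sum(p_i * log2(p_i)):
  s1: p = 13/75 = 0.1733, -p*log2(p) = 0.4383
  s2: p = 23/75 = 0.3067, -p*log2(p) = 0.5229
  s3: p = 39/75 = 0.5200, -p*log2(p) = 0.4906
H = sum of terms = 1.4518
Rounded to 2 decimals: 1.45

1.45


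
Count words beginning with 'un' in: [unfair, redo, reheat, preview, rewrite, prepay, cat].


Checking each word for prefix 'un':
  'unfair' -> YES, starts with 'un' (count: 1)
  'redo' -> no (count: 1)
  'reheat' -> no (count: 1)
  'preview' -> no (count: 1)
  'rewrite' -> no (count: 1)
  'prepay' -> no (count: 1)
  'cat' -> no (count: 1)
Total with prefix 'un': 1

1


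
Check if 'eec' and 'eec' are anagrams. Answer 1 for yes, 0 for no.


Sort characters of 'eec': 'cee'
Sort characters of 'eec': 'cee'
Sorted forms match -> they ARE anagrams
Result: 1

1


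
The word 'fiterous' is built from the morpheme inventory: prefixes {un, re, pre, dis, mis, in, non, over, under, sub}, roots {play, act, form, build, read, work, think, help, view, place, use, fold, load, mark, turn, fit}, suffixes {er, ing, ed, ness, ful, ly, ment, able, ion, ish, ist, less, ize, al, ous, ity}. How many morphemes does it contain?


Segmenting 'fiterous' against the inventory:
  'fit' -> root (morpheme 1)
  'er' -> suffix (morpheme 2)
  'ous' -> suffix (morpheme 3)
Total morphemes: 3

3


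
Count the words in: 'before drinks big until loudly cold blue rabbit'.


Counting words by splitting on spaces:
  Word 1: 'before'
  Word 2: 'drinks'
  Word 3: 'big'
  Word 4: 'until'
  Word 5: 'loudly'
  Word 6: 'cold'
  Word 7: 'blue'
  Word 8: 'rabbit'
Total words: 8

8


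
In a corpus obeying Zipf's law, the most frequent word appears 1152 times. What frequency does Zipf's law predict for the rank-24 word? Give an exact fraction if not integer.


Zipf's law: freq(rank) = f1 / rank
f1 = 1152, rank = 24
freq = 1152 / 24
= 48

48


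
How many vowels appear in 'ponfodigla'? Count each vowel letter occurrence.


Scanning each character of 'ponfodigla':
  Position 1: 'p' -> consonant (running count: 0)
  Position 2: 'o' -> vowel (running count: 1)
  Position 3: 'n' -> consonant (running count: 1)
  Position 4: 'f' -> consonant (running count: 1)
  Position 5: 'o' -> vowel (running count: 2)
  Position 6: 'd' -> consonant (running count: 2)
  Position 7: 'i' -> vowel (running count: 3)
  Position 8: 'g' -> consonant (running count: 3)
  Position 9: 'l' -> consonant (running count: 3)
  Position 10: 'a' -> vowel (running count: 4)
Total vowels: 4

4


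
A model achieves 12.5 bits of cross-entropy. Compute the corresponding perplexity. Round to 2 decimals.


Perplexity formula: PP = 2^H
H = 12.5
PP = 2^12.5
Decompose: 2^12.5 = 2^12 * 2^0.5 = 2^12 * sqrt(2)
2^12 = 4096, sqrt(2) ~ 1.4142136
PP ~ 4096 * 1.4142136 = 5792.6189056
Rounded to 2 decimals: 5792.62

5792.62


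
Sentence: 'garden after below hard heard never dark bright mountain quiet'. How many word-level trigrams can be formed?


Word trigrams from [10] words:
  Trigram 1: (garden after below)
  Trigram 2: (after below hard)
  Trigram 3: (below hard heard)
  Trigram 4: (hard heard never)
  Trigram 5: (heard never dark)
  Trigram 6: (never dark bright)
  Trigram 7: (dark bright mountain)
  Trigram 8: (bright mountain quiet)
Total word trigrams: 10 - 2 = 8

8


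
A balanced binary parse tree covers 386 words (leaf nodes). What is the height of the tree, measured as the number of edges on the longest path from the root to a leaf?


In a balanced binary tree with n leaves the deepest leaf is ceil(log2(n)) edges below the root.
log2(386) = 8.5925
ceil(8.5925) = 9
height (edges) = 9

9


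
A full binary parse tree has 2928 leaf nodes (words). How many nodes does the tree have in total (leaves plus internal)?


Leaf nodes (terminals): 2928
Internal nodes = n - 1 = 2928 - 1 = 2927
Total = leaves + internal = 2928 + 2927 = 5855

5855


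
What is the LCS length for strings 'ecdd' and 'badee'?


DP table for LCS of 'ecdd' and 'badee':
       b  a  d  e  e
    0  0  0  0  0  0
  e 0  0  0  0  1  1
  c 0  0  0  0  1  1
  d 0  0  0  1  1  1
  d 0  0  0  1  1  1
LCS: 'e'
LCS length = 1

1


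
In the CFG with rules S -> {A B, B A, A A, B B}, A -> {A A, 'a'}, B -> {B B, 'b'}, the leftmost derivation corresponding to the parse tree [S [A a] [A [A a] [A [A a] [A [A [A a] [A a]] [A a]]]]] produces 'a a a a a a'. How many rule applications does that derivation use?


Every bracketed nonterminal node [X ...] in the tree is produced by exactly one rule application.
Reading the tree off as a leftmost derivation:
  Step 1: S  =>  A A   (applied S -> A A)
  Step 2: A A  =>  a A   (applied A -> a)
  Step 3: a A  =>  a A A   (applied A -> A A)
  Step 4: a A A  =>  a a A   (applied A -> a)
  Step 5: a a A  =>  a a A A   (applied A -> A A)
  Step 6: a a A A  =>  a a a A   (applied A -> a)
  Step 7: a a a A  =>  a a a A A   (applied A -> A A)
  Step 8: a a a A A  =>  a a a A A A   (applied A -> A A)
  Step 9: a a a A A A  =>  a a a a A A   (applied A -> a)
  Step 10: a a a a A A  =>  a a a a a A   (applied A -> a)
  Step 11: a a a a a A  =>  a a a a a a   (applied A -> a)
Final yield: a a a a a a
Total rewrite steps: 11

11


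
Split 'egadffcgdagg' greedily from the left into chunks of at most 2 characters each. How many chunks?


'egadffcgdagg' has 12 characters.
Chunking with max size 2:
  Chunk 1: 'eg' (positions 0-1)
  Chunk 2: 'ad' (positions 2-3)
  Chunk 3: 'ff' (positions 4-5)
  Chunk 4: 'cg' (positions 6-7)
  Chunk 5: 'da' (positions 8-9)
  Chunk 6: 'gg' (positions 10-11)
Total chunks: ceil(12 / 2) = 6

6


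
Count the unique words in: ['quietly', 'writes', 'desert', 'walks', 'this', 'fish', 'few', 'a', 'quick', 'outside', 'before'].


Listing all tokens and tracking unique types:
  Token 1: 'quietly' -> NEW (unique so far: 1)
  Token 2: 'writes' -> NEW (unique so far: 2)
  Token 3: 'desert' -> NEW (unique so far: 3)
  Token 4: 'walks' -> NEW (unique so far: 4)
  Token 5: 'this' -> NEW (unique so far: 5)
  Token 6: 'fish' -> NEW (unique so far: 6)
  Token 7: 'few' -> NEW (unique so far: 7)
  Token 8: 'a' -> NEW (unique so far: 8)
  Token 9: 'quick' -> NEW (unique so far: 9)
  Token 10: 'outside' -> NEW (unique so far: 10)
  Token 11: 'before' -> NEW (unique so far: 11)
Unique types: ('a', 'before', 'desert', 'few', 'fish', 'outside', 'quick', 'quietly', 'this', 'walks', 'writes')
Vocabulary size: 11

11


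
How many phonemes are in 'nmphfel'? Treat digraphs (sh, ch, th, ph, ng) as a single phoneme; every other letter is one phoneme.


Parsing 'nmphfel' greedily, digraphs first:
  'n' -> consonant phoneme (phonemes so far: 1)
  'm' -> consonant phoneme (phonemes so far: 2)
  'ph' -> digraph (1 consonant phoneme) (phonemes so far: 3)
  'f' -> consonant phoneme (phonemes so far: 4)
  'e' -> vowel phoneme (phonemes so far: 5)
  'l' -> consonant phoneme (phonemes so far: 6)
Total phonemes: 6

6


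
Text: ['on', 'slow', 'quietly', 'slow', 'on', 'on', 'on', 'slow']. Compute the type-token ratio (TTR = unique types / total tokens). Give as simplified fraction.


Tokens: 8
Unique types: ('on', 'quietly', 'slow') = 3
TTR = 3/8
Already in lowest terms.

3/8


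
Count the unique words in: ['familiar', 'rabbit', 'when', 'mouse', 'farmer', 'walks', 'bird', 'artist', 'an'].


Listing all tokens and tracking unique types:
  Token 1: 'familiar' -> NEW (unique so far: 1)
  Token 2: 'rabbit' -> NEW (unique so far: 2)
  Token 3: 'when' -> NEW (unique so far: 3)
  Token 4: 'mouse' -> NEW (unique so far: 4)
  Token 5: 'farmer' -> NEW (unique so far: 5)
  Token 6: 'walks' -> NEW (unique so far: 6)
  Token 7: 'bird' -> NEW (unique so far: 7)
  Token 8: 'artist' -> NEW (unique so far: 8)
  Token 9: 'an' -> NEW (unique so far: 9)
Unique types: ('an', 'artist', 'bird', 'familiar', 'farmer', 'mouse', 'rabbit', 'walks', 'when')
Vocabulary size: 9

9


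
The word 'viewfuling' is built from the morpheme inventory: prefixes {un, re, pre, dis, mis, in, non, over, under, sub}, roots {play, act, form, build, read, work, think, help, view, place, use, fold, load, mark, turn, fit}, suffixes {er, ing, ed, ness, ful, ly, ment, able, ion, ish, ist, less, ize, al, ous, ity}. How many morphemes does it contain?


Segmenting 'viewfuling' against the inventory:
  'view' -> root (morpheme 1)
  'ful' -> suffix (morpheme 2)
  'ing' -> suffix (morpheme 3)
Total morphemes: 3

3


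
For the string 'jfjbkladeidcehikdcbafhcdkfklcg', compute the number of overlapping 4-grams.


String 'jfjbkladeidcehikdcbafhcdkfklcg' has length L = 30.
Number of overlapping n-grams = L - n + 1
Substituting: 30 - 4 + 1 = 27

27


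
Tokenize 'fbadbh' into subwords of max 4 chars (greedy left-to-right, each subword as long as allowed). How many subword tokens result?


'fbadbh' has 6 characters.
Chunking with max size 4:
  Chunk 1: 'fbad' (positions 0-3)
  Chunk 2: 'bh' (positions 4-5)
Total chunks: ceil(6 / 4) = 2

2


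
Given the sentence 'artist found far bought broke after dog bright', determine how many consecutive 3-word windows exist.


Word trigrams from [8] words:
  Trigram 1: (artist found far)
  Trigram 2: (found far bought)
  Trigram 3: (far bought broke)
  Trigram 4: (bought broke after)
  Trigram 5: (broke after dog)
  Trigram 6: (after dog bright)
Total word trigrams: 8 - 2 = 6

6


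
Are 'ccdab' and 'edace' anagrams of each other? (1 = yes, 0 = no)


Sort characters of 'ccdab': 'abccd'
Sort characters of 'edace': 'acdee'
Sorted forms differ -> they are NOT anagrams
Result: 0

0


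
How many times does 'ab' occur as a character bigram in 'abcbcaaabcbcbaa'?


Scanning 'abcbcaaabcbcbaa' for bigram 'ab':
  Position 0: 'ab' -> MATCH
  Position 1: 'bc' -> no
  Position 2: 'cb' -> no
  Position 3: 'bc' -> no
  Position 4: 'ca' -> no
  Position 5: 'aa' -> no
  Position 6: 'aa' -> no
  Position 7: 'ab' -> MATCH
  Position 8: 'bc' -> no
  Position 9: 'cb' -> no
  Position 10: 'bc' -> no
  Position 11: 'cb' -> no
  Position 12: 'ba' -> no
  Position 13: 'aa' -> no
Total matches: 2

2


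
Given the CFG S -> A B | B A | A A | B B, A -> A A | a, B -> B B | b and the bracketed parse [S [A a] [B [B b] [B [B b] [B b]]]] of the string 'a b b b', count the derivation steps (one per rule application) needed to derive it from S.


Every bracketed nonterminal node [X ...] in the tree is produced by exactly one rule application.
Reading the tree off as a leftmost derivation:
  Step 1: S  =>  A B   (applied S -> A B)
  Step 2: A B  =>  a B   (applied A -> a)
  Step 3: a B  =>  a B B   (applied B -> B B)
  Step 4: a B B  =>  a b B   (applied B -> b)
  Step 5: a b B  =>  a b B B   (applied B -> B B)
  Step 6: a b B B  =>  a b b B   (applied B -> b)
  Step 7: a b b B  =>  a b b b   (applied B -> b)
Final yield: a b b b
Total rewrite steps: 7

7


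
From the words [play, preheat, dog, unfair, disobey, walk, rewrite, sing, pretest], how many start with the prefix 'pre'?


Checking each word for prefix 'pre':
  'play' -> no (count: 0)
  'preheat' -> YES, starts with 'pre' (count: 1)
  'dog' -> no (count: 1)
  'unfair' -> no (count: 1)
  'disobey' -> no (count: 1)
  'walk' -> no (count: 1)
  'rewrite' -> no (count: 1)
  'sing' -> no (count: 1)
  'pretest' -> YES, starts with 'pre' (count: 2)
Total with prefix 'pre': 2

2


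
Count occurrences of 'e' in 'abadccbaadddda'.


Scanning 'abadccbaadddda' for 'e':
  No matches found.
Total occurrences of 'e': 0

0


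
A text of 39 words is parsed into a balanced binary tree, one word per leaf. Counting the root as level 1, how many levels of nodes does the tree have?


In a balanced binary tree with n leaves the deepest leaf is ceil(log2(n)) edges below the root,
so counting node levels inclusive of root and leaves gives ceil(log2(n)) + 1 levels.
log2(39) = 5.2854
ceil(5.2854) = 6
levels = 6 + 1 = 7

7


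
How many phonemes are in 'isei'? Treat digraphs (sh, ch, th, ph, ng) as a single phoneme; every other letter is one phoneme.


Parsing 'isei' greedily, digraphs first:
  'i' -> vowel phoneme (phonemes so far: 1)
  's' -> consonant phoneme (phonemes so far: 2)
  'e' -> vowel phoneme (phonemes so far: 3)
  'i' -> vowel phoneme (phonemes so far: 4)
Total phonemes: 4

4


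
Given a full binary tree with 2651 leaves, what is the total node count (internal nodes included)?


Leaf nodes (terminals): 2651
Internal nodes = n - 1 = 2651 - 1 = 2650
Total = leaves + internal = 2651 + 2650 = 5301

5301


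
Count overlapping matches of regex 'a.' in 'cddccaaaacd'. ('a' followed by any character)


Pattern: a. means 'a' followed by any character.
Scanning 'cddccaaaacd' position-by-position:
  Pos 0: window 'cd' -> no
  Pos 1: window 'dd' -> no
  Pos 2: window 'dc' -> no
  Pos 3: window 'cc' -> no
  Pos 4: window 'ca' -> no
  Pos 5: window 'aa' -> MATCH
  Pos 6: window 'aa' -> MATCH
  Pos 7: window 'aa' -> MATCH
  Pos 8: window 'ac' -> MATCH
  Pos 9: window 'cd' -> no
  Pos 10: window 'd' -> no
Total matches: 4

4


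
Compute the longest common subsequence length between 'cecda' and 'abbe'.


DP table for LCS of 'cecda' and 'abbe':
       a  b  b  e
    0  0  0  0  0
  c 0  0  0  0  0
  e 0  0  0  0  1
  c 0  0  0  0  1
  d 0  0  0  0  1
  a 0  1  1  1  1
LCS: 'e'
LCS length = 1

1


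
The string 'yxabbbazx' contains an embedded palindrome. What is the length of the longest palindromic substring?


Scanning 'yxabbbazx' for palindromic substrings.
Substring at positions 2-6: 'abbba'.
Check: reverse('abbba') = 'abbba' -> palindrome confirmed.
Neighbouring characters ('x' / 'z') break symmetry, so it cannot extend further.
No longer palindromic substring exists; longest length = 5

5


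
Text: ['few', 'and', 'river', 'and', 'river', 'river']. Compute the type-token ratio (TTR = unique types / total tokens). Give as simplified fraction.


Tokens: 6
Unique types: ('and', 'few', 'river') = 3
TTR = 3/6
Simplify: divide both by 3 -> 1/2
TTR = 1/2

1/2


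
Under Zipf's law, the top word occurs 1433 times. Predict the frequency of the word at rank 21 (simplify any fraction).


Zipf's law: freq(rank) = f1 / rank
f1 = 1433, rank = 21
freq = 1433 / 21
GCD(1433, 21) = 1
Simplified: 1433/21

1433/21


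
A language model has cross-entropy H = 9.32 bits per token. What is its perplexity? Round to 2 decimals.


Perplexity formula: PP = 2^H
H = 9.32
PP = 2^9.32
Decompose: 2^9.32 = 2^9 * 2^0.32
2^9 = 512, 2^0.32 ~ 1.2483305
PP ~ 512 * 1.2483305 = 639.1452160
Rounded to 2 decimals: 639.15

639.15


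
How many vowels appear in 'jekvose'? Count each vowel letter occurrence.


Scanning each character of 'jekvose':
  Position 1: 'j' -> consonant (running count: 0)
  Position 2: 'e' -> vowel (running count: 1)
  Position 3: 'k' -> consonant (running count: 1)
  Position 4: 'v' -> consonant (running count: 1)
  Position 5: 'o' -> vowel (running count: 2)
  Position 6: 's' -> consonant (running count: 2)
  Position 7: 'e' -> vowel (running count: 3)
Total vowels: 3

3


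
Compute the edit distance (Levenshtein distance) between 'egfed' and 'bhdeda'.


Building DP table for s1='egfed' (len 5) and s2='bhdeda' (len 6):
       b  h  d  e  d  a
    0  1  2  3  4  5  6
  e 1  1  2  3  3  4  5
  g 2  2  2  3  4  4  5
  f 3  3  3  3  4  5  5
  e 4  4  4  4  3  4  5
  d 5  5  5  4  4  3  4
Edit distance = dp[5][6] = 4

4


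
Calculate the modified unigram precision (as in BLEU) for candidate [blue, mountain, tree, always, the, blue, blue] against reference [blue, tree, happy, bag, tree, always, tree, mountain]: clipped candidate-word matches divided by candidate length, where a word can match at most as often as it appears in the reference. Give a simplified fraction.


Reference word counts: {'always': 1, 'bag': 1, 'blue': 1, 'happy': 1, 'mountain': 1, 'tree': 3}
Checking each candidate word (with clipping):
  'blue' -> in reference (ref count 1, used 1/1) -> match (matches: 1)
  'mountain' -> in reference (ref count 1, used 1/1) -> match (matches: 2)
  'tree' -> in reference (ref count 3, used 1/3) -> match (matches: 3)
  'always' -> in reference (ref count 1, used 1/1) -> match (matches: 4)
  'the' -> not in reference -> no match (matches: 4)
  'blue' -> ref count 1 already used up (1/1) -> clipped, no match (matches: 4)
  'blue' -> ref count 1 already used up (1/1) -> clipped, no match (matches: 4)
Clipped matches: 4, Candidate length: 7
Precision = 4/7

4/7


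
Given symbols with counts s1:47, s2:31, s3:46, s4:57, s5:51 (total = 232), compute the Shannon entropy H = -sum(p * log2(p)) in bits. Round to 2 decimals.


Computing entropy H = -sum(p_i * log2(p_i)):
  s1: p = 47/232 = 0.2026, -p*log2(p) = 0.4666
  s2: p = 31/232 = 0.1336, -p*log2(p) = 0.3880
  s3: p = 46/232 = 0.1983, -p*log2(p) = 0.4629
  s4: p = 57/232 = 0.2457, -p*log2(p) = 0.4975
  s5: p = 51/232 = 0.2198, -p*log2(p) = 0.4804
H = sum of terms = 2.2954
Rounded to 2 decimals: 2.30

2.30


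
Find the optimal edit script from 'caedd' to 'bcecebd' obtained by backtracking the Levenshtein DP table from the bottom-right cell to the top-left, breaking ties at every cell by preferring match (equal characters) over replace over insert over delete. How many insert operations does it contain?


Edit distance = 4. Backtracking from cell (5, 7) with preference match > replace > insert > delete,
then listing the resulting alignment 'caedd' -> 'bcecebd' left to right:
  Step 1: insert 'b' [insertion #1]
  Step 2: keep 'c'
  Step 3: insert 'e' [insertion #2]
  Step 4: replace a->c
  Step 5: keep 'e'
  Step 6: replace d->b
  Step 7: keep 'd'
Total insertions: 2

2


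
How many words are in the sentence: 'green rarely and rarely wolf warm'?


Counting words by splitting on spaces:
  Word 1: 'green'
  Word 2: 'rarely'
  Word 3: 'and'
  Word 4: 'rarely'
  Word 5: 'wolf'
  Word 6: 'warm'
Total words: 6

6


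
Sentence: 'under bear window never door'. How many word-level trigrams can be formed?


Word trigrams from [5] words:
  Trigram 1: (under bear window)
  Trigram 2: (bear window never)
  Trigram 3: (window never door)
Total word trigrams: 5 - 2 = 3

3


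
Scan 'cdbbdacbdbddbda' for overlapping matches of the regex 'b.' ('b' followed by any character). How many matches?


Pattern: b. means 'b' followed by any character.
Scanning 'cdbbdacbdbddbda' position-by-position:
  Pos 0: window 'cd' -> no
  Pos 1: window 'db' -> no
  Pos 2: window 'bb' -> MATCH
  Pos 3: window 'bd' -> MATCH
  Pos 4: window 'da' -> no
  Pos 5: window 'ac' -> no
  Pos 6: window 'cb' -> no
  Pos 7: window 'bd' -> MATCH
  Pos 8: window 'db' -> no
  Pos 9: window 'bd' -> MATCH
  Pos 10: window 'dd' -> no
  Pos 11: window 'db' -> no
  Pos 12: window 'bd' -> MATCH
  Pos 13: window 'da' -> no
  Pos 14: window 'a' -> no
Total matches: 5

5


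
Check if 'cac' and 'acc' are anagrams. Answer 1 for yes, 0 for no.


Sort characters of 'cac': 'acc'
Sort characters of 'acc': 'acc'
Sorted forms match -> they ARE anagrams
Result: 1

1


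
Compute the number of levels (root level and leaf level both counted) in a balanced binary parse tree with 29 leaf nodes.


In a balanced binary tree with n leaves the deepest leaf is ceil(log2(n)) edges below the root,
so counting node levels inclusive of root and leaves gives ceil(log2(n)) + 1 levels.
log2(29) = 4.8580
ceil(4.8580) = 5
levels = 5 + 1 = 6

6


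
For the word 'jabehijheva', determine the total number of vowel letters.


Scanning each character of 'jabehijheva':
  Position 1: 'j' -> consonant (running count: 0)
  Position 2: 'a' -> vowel (running count: 1)
  Position 3: 'b' -> consonant (running count: 1)
  Position 4: 'e' -> vowel (running count: 2)
  Position 5: 'h' -> consonant (running count: 2)
  Position 6: 'i' -> vowel (running count: 3)
  Position 7: 'j' -> consonant (running count: 3)
  Position 8: 'h' -> consonant (running count: 3)
  Position 9: 'e' -> vowel (running count: 4)
  Position 10: 'v' -> consonant (running count: 4)
  Position 11: 'a' -> vowel (running count: 5)
Total vowels: 5

5


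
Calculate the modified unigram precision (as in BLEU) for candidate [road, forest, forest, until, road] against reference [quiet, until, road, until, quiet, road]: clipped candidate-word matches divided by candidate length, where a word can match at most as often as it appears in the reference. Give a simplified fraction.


Reference word counts: {'quiet': 2, 'road': 2, 'until': 2}
Checking each candidate word (with clipping):
  'road' -> in reference (ref count 2, used 1/2) -> match (matches: 1)
  'forest' -> not in reference -> no match (matches: 1)
  'forest' -> not in reference -> no match (matches: 1)
  'until' -> in reference (ref count 2, used 1/2) -> match (matches: 2)
  'road' -> in reference (ref count 2, used 2/2) -> match (matches: 3)
Clipped matches: 3, Candidate length: 5
Precision = 3/5

3/5


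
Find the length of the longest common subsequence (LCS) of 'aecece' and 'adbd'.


DP table for LCS of 'aecece' and 'adbd':
       a  d  b  d
    0  0  0  0  0
  a 0  1  1  1  1
  e 0  1  1  1  1
  c 0  1  1  1  1
  e 0  1  1  1  1
  c 0  1  1  1  1
  e 0  1  1  1  1
LCS: 'a'
LCS length = 1

1


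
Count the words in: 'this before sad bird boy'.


Counting words by splitting on spaces:
  Word 1: 'this'
  Word 2: 'before'
  Word 3: 'sad'
  Word 4: 'bird'
  Word 5: 'boy'
Total words: 5

5


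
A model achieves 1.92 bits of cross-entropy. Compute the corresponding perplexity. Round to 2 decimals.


Perplexity formula: PP = 2^H
H = 1.92
PP = 2^1.92
Decompose: 2^1.92 = 2^1 * 2^0.92
2^1 = 2, 2^0.92 ~ 1.8921153
PP ~ 2 * 1.8921153 = 3.7842306
Rounded to 2 decimals: 3.78

3.78


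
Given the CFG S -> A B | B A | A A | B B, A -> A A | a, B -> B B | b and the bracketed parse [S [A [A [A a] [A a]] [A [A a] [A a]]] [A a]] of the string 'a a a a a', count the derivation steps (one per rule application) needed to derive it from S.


Every bracketed nonterminal node [X ...] in the tree is produced by exactly one rule application.
Reading the tree off as a leftmost derivation:
  Step 1: S  =>  A A   (applied S -> A A)
  Step 2: A A  =>  A A A   (applied A -> A A)
  Step 3: A A A  =>  A A A A   (applied A -> A A)
  Step 4: A A A A  =>  a A A A   (applied A -> a)
  Step 5: a A A A  =>  a a A A   (applied A -> a)
  Step 6: a a A A  =>  a a A A A   (applied A -> A A)
  Step 7: a a A A A  =>  a a a A A   (applied A -> a)
  Step 8: a a a A A  =>  a a a a A   (applied A -> a)
  Step 9: a a a a A  =>  a a a a a   (applied A -> a)
Final yield: a a a a a
Total rewrite steps: 9

9


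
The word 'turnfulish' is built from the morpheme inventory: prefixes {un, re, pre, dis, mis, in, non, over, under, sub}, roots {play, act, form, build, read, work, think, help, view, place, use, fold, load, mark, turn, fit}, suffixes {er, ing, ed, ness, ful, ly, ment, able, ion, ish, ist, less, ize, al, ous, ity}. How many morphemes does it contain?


Segmenting 'turnfulish' against the inventory:
  'turn' -> root (morpheme 1)
  'ful' -> suffix (morpheme 2)
  'ish' -> suffix (morpheme 3)
Total morphemes: 3

3


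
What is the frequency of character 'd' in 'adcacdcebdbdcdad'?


Scanning 'adcacdcebdbdcdad' for 'd':
  Position 1: 'd' -> MATCH (count: 1)
  Position 5: 'd' -> MATCH (count: 2)
  Position 9: 'd' -> MATCH (count: 3)
  Position 11: 'd' -> MATCH (count: 4)
  Position 13: 'd' -> MATCH (count: 5)
  Position 15: 'd' -> MATCH (count: 6)
Total occurrences of 'd': 6

6


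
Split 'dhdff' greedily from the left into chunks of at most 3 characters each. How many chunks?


'dhdff' has 5 characters.
Chunking with max size 3:
  Chunk 1: 'dhd' (positions 0-2)
  Chunk 2: 'ff' (positions 3-4)
Total chunks: ceil(5 / 3) = 2

2


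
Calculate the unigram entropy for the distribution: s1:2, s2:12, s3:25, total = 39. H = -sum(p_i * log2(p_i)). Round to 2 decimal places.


Computing entropy H = -sum(p_i * log2(p_i)):
  s1: p = 2/39 = 0.0513, -p*log2(p) = 0.2198
  s2: p = 12/39 = 0.3077, -p*log2(p) = 0.5232
  s3: p = 25/39 = 0.6410, -p*log2(p) = 0.4112
H = sum of terms = 1.1542
Rounded to 2 decimals: 1.15

1.15


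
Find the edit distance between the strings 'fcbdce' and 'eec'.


Building DP table for s1='fcbdce' (len 6) and s2='eec' (len 3):
       e  e  c
    0  1  2  3
  f 1  1  2  3
  c 2  2  2  2
  b 3  3  3  3
  d 4  4  4  4
  c 5  5  5  4
  e 6  5  5  5
Edit distance = dp[6][3] = 5

5


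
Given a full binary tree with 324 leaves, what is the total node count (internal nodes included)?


Leaf nodes (terminals): 324
Internal nodes = n - 1 = 324 - 1 = 323
Total = leaves + internal = 324 + 323 = 647

647


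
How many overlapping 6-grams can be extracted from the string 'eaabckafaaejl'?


String 'eaabckafaaejl' has length L = 13.
Number of overlapping n-grams = L - n + 1
Substituting: 13 - 6 + 1 = 8

8


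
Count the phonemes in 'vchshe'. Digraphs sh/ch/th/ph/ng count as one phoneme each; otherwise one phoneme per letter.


Parsing 'vchshe' greedily, digraphs first:
  'v' -> consonant phoneme (phonemes so far: 1)
  'ch' -> digraph (1 consonant phoneme) (phonemes so far: 2)
  'sh' -> digraph (1 consonant phoneme) (phonemes so far: 3)
  'e' -> vowel phoneme (phonemes so far: 4)
Total phonemes: 4

4


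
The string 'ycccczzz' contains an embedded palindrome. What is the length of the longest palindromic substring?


Scanning 'ycccczzz' for palindromic substrings.
Substring at positions 1-4: 'cccc'.
Check: reverse('cccc') = 'cccc' -> palindrome confirmed.
Neighbouring characters ('y' / 'z') break symmetry, so it cannot extend further.
No longer palindromic substring exists; longest length = 4

4


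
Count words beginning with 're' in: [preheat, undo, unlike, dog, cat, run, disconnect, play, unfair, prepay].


Checking each word for prefix 're':
  'preheat' -> no (count: 0)
  'undo' -> no (count: 0)
  'unlike' -> no (count: 0)
  'dog' -> no (count: 0)
  'cat' -> no (count: 0)
  'run' -> no (count: 0)
  'disconnect' -> no (count: 0)
  'play' -> no (count: 0)
  'unfair' -> no (count: 0)
  'prepay' -> no (count: 0)
Total with prefix 're': 0

0


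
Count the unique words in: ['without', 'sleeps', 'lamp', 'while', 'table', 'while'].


Listing all tokens and tracking unique types:
  Token 1: 'without' -> NEW (unique so far: 1)
  Token 2: 'sleeps' -> NEW (unique so far: 2)
  Token 3: 'lamp' -> NEW (unique so far: 3)
  Token 4: 'while' -> NEW (unique so far: 4)
  Token 5: 'table' -> NEW (unique so far: 5)
  Token 6: 'while' -> duplicate (unique so far: 5)
Unique types: ('lamp', 'sleeps', 'table', 'while', 'without')
Vocabulary size: 5

5


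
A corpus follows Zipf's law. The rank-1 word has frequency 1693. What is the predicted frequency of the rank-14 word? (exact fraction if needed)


Zipf's law: freq(rank) = f1 / rank
f1 = 1693, rank = 14
freq = 1693 / 14
GCD(1693, 14) = 1
Simplified: 1693/14

1693/14


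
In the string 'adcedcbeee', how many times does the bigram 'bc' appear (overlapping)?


Scanning 'adcedcbeee' for bigram 'bc':
  Position 0: 'ad' -> no
  Position 1: 'dc' -> no
  Position 2: 'ce' -> no
  Position 3: 'ed' -> no
  Position 4: 'dc' -> no
  Position 5: 'cb' -> no
  Position 6: 'be' -> no
  Position 7: 'ee' -> no
  Position 8: 'ee' -> no
Total matches: 0

0


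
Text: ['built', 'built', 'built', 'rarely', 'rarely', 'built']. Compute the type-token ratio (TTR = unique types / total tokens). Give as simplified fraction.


Tokens: 6
Unique types: ('built', 'rarely') = 2
TTR = 2/6
Simplify: divide both by 2 -> 1/3
TTR = 1/3

1/3


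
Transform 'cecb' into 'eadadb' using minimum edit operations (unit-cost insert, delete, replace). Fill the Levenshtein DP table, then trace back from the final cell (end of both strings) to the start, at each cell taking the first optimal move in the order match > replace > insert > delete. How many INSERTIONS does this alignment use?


Edit distance = 5. Backtracking from cell (4, 6) with preference match > replace > insert > delete,
then listing the resulting alignment 'cecb' -> 'eadadb' left to right:
  Step 1: insert 'e' [insertion #1]
  Step 2: insert 'a' [insertion #2]
  Step 3: replace c->d
  Step 4: replace e->a
  Step 5: replace c->d
  Step 6: keep 'b'
Total insertions: 2

2


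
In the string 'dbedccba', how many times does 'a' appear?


Scanning 'dbedccba' for 'a':
  Position 7: 'a' -> MATCH (count: 1)
Total occurrences of 'a': 1

1


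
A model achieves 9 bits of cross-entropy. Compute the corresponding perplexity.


Perplexity formula: PP = 2^H
H = 9
PP = 2^9
PP = 2^9 = 512

512


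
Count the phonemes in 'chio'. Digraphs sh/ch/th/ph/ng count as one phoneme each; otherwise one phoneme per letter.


Parsing 'chio' greedily, digraphs first:
  'ch' -> digraph (1 consonant phoneme) (phonemes so far: 1)
  'i' -> vowel phoneme (phonemes so far: 2)
  'o' -> vowel phoneme (phonemes so far: 3)
Total phonemes: 3

3


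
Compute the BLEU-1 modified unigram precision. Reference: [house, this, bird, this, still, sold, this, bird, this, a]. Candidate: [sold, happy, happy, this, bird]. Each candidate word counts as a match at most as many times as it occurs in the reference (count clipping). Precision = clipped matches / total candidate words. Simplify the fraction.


Reference word counts: {'a': 1, 'bird': 2, 'house': 1, 'sold': 1, 'still': 1, 'this': 4}
Checking each candidate word (with clipping):
  'sold' -> in reference (ref count 1, used 1/1) -> match (matches: 1)
  'happy' -> not in reference -> no match (matches: 1)
  'happy' -> not in reference -> no match (matches: 1)
  'this' -> in reference (ref count 4, used 1/4) -> match (matches: 2)
  'bird' -> in reference (ref count 2, used 1/2) -> match (matches: 3)
Clipped matches: 3, Candidate length: 5
Precision = 3/5

3/5


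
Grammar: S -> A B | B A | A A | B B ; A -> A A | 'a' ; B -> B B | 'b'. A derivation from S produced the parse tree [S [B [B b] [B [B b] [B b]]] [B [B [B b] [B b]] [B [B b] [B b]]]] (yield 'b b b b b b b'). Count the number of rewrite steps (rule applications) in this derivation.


Every bracketed nonterminal node [X ...] in the tree is produced by exactly one rule application.
Reading the tree off as a leftmost derivation:
  Step 1: S  =>  B B   (applied S -> B B)
  Step 2: B B  =>  B B B   (applied B -> B B)
  Step 3: B B B  =>  b B B   (applied B -> b)
  Step 4: b B B  =>  b B B B   (applied B -> B B)
  Step 5: b B B B  =>  b b B B   (applied B -> b)
  Step 6: b b B B  =>  b b b B   (applied B -> b)
  Step 7: b b b B  =>  b b b B B   (applied B -> B B)
  Step 8: b b b B B  =>  b b b B B B   (applied B -> B B)
  Step 9: b b b B B B  =>  b b b b B B   (applied B -> b)
  Step 10: b b b b B B  =>  b b b b b B   (applied B -> b)
  Step 11: b b b b b B  =>  b b b b b B B   (applied B -> B B)
  Step 12: b b b b b B B  =>  b b b b b b B   (applied B -> b)
  Step 13: b b b b b b B  =>  b b b b b b b   (applied B -> b)
Final yield: b b b b b b b
Total rewrite steps: 13

13


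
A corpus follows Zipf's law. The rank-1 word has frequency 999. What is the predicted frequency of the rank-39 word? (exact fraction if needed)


Zipf's law: freq(rank) = f1 / rank
f1 = 999, rank = 39
freq = 999 / 39
GCD(999, 39) = 3
Simplified: 333/13

333/13


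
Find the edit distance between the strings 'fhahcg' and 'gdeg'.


Building DP table for s1='fhahcg' (len 6) and s2='gdeg' (len 4):
       g  d  e  g
    0  1  2  3  4
  f 1  1  2  3  4
  h 2  2  2  3  4
  a 3  3  3  3  4
  h 4  4  4  4  4
  c 5  5  5  5  5
  g 6  5  6  6  5
Edit distance = dp[6][4] = 5

5


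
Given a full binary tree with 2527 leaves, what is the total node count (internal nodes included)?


Leaf nodes (terminals): 2527
Internal nodes = n - 1 = 2527 - 1 = 2526
Total = leaves + internal = 2527 + 2526 = 5053

5053


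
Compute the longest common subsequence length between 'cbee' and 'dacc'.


DP table for LCS of 'cbee' and 'dacc':
       d  a  c  c
    0  0  0  0  0
  c 0  0  0  1  1
  b 0  0  0  1  1
  e 0  0  0  1  1
  e 0  0  0  1  1
LCS: 'c'
LCS length = 1

1


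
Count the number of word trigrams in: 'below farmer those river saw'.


Word trigrams from [5] words:
  Trigram 1: (below farmer those)
  Trigram 2: (farmer those river)
  Trigram 3: (those river saw)
Total word trigrams: 5 - 2 = 3

3


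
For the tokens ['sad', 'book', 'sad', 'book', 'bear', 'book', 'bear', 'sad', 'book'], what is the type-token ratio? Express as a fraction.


Tokens: 9
Unique types: ('bear', 'book', 'sad') = 3
TTR = 3/9
Simplify: divide both by 3 -> 1/3
TTR = 1/3

1/3


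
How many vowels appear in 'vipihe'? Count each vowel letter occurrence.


Scanning each character of 'vipihe':
  Position 1: 'v' -> consonant (running count: 0)
  Position 2: 'i' -> vowel (running count: 1)
  Position 3: 'p' -> consonant (running count: 1)
  Position 4: 'i' -> vowel (running count: 2)
  Position 5: 'h' -> consonant (running count: 2)
  Position 6: 'e' -> vowel (running count: 3)
Total vowels: 3

3


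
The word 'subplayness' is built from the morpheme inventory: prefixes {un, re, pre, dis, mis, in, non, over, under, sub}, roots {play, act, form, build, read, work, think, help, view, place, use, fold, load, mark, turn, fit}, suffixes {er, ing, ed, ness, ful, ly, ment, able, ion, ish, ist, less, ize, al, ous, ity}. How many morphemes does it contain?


Segmenting 'subplayness' against the inventory:
  'sub' -> prefix (morpheme 1)
  'play' -> root (morpheme 2)
  'ness' -> suffix (morpheme 3)
Total morphemes: 3

3
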